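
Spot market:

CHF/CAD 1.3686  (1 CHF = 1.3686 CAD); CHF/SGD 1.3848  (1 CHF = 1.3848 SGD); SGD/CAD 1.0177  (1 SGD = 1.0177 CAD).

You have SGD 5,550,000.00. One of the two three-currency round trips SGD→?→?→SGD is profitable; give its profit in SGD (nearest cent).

Profit: SGD 165,092.67

Profitable loop is SGD → CAD → CHF → SGD:
SGD 5,550,000.00 × 1.0177 = CAD 5,648,235.00
CAD 5,648,235.00 ÷ 1.3686 = CHF 4,127,016.66
CHF 4,127,016.66 × 1.3848 = SGD 5,715,092.67
Profit = SGD 5,715,092.67 − SGD 5,550,000.00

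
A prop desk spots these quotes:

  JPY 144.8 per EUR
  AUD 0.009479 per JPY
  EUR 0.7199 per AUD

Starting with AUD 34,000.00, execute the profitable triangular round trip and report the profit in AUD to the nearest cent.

Profit: AUD 409.29

Profitable loop is AUD → JPY → EUR → AUD:
AUD 34,000.00 ÷ 0.009479 = JPY 3,586,876
JPY 3,586,876 ÷ 144.8 = EUR 24,771.24
EUR 24,771.24 ÷ 0.7199 = AUD 34,409.29
Profit = AUD 34,409.29 − AUD 34,000.00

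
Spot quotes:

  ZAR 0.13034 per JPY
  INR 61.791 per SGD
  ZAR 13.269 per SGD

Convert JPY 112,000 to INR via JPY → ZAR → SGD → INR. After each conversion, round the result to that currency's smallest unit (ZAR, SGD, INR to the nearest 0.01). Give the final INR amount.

JPY 112,000 × 0.13034 = ZAR 14,598.08
ZAR 14,598.08 ÷ 13.269 = SGD 1,100.16
SGD 1,100.16 × 61.791 = INR 67,979.99

INR 67,979.99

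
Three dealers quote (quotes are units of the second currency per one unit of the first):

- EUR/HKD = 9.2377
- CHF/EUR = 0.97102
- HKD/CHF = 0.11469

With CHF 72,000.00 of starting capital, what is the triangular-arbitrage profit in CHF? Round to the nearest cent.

Profitable loop is CHF → EUR → HKD → CHF:
CHF 72,000.00 × 0.97102 = EUR 69,913.44
EUR 69,913.44 × 9.2377 = HKD 645,839.38
HKD 645,839.38 × 0.11469 = CHF 74,071.32
Profit = CHF 74,071.32 − CHF 72,000.00

Profit: CHF 2,071.32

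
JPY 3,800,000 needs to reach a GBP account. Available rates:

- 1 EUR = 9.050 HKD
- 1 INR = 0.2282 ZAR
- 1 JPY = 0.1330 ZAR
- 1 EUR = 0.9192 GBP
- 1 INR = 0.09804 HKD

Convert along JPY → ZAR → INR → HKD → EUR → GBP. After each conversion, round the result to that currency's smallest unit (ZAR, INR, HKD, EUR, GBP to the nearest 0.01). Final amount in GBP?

GBP 22,053.84

JPY 3,800,000 × 0.1330 = ZAR 505,400.00
ZAR 505,400.00 ÷ 0.2282 = INR 2,214,723.93
INR 2,214,723.93 × 0.09804 = HKD 217,131.53
HKD 217,131.53 ÷ 9.050 = EUR 23,992.43
EUR 23,992.43 × 0.9192 = GBP 22,053.84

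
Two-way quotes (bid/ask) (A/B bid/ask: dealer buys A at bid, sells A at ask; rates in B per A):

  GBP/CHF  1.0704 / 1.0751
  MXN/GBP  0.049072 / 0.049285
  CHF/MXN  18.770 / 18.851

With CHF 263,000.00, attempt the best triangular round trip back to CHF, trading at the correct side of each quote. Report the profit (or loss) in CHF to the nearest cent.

Best loop CHF → GBP → MXN → CHF:
CHF 263,000.00 ÷ 1.0751 (buy GBP at ask) = GBP 244,628.41
GBP 244,628.41 ÷ 0.049285 (buy MXN at ask) = MXN 4,963,546.85
MXN 4,963,546.85 ÷ 18.851 (buy CHF at ask) = CHF 263,304.17

Net profit: CHF 304.17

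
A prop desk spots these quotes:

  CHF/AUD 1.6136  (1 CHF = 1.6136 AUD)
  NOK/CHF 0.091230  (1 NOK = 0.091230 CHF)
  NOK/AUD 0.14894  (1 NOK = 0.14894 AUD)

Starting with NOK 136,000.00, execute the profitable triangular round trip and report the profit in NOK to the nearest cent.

Profit: NOK 1,599.45

Profitable loop is NOK → AUD → CHF → NOK:
NOK 136,000.00 × 0.14894 = AUD 20,255.84
AUD 20,255.84 ÷ 1.6136 = CHF 12,553.20
CHF 12,553.20 ÷ 0.091230 = NOK 137,599.45
Profit = NOK 137,599.45 − NOK 136,000.00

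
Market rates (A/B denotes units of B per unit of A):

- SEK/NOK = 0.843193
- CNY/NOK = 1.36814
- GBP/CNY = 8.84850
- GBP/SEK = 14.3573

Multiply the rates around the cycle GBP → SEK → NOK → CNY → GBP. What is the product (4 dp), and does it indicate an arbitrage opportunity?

Around GBP → SEK → NOK → CNY → GBP: 1 × 14.3573 × 0.843193 ÷ 1.36814 ÷ 8.84850 = 0.999999
Product ≈ 1 (deviation 0.000%, within rounding noise).

1.0000 (no arbitrage)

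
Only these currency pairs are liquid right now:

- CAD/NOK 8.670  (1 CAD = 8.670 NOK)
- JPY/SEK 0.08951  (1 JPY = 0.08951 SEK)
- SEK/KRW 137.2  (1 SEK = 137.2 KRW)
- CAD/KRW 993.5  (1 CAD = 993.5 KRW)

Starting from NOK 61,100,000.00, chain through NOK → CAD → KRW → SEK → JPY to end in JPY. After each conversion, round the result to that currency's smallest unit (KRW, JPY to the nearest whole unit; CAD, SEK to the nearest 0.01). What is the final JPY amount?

NOK 61,100,000.00 ÷ 8.670 = CAD 7,047,289.50
CAD 7,047,289.50 × 993.5 = KRW 7,001,482,118
KRW 7,001,482,118 ÷ 137.2 = SEK 51,031,210.77
SEK 51,031,210.77 ÷ 0.08951 = JPY 570,117,426

JPY 570,117,426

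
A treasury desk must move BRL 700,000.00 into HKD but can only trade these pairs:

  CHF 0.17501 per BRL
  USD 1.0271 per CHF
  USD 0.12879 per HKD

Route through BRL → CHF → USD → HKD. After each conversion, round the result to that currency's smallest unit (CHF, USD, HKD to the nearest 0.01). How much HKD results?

BRL 700,000.00 × 0.17501 = CHF 122,507.00
CHF 122,507.00 × 1.0271 = USD 125,826.94
USD 125,826.94 ÷ 0.12879 = HKD 976,993.09

HKD 976,993.09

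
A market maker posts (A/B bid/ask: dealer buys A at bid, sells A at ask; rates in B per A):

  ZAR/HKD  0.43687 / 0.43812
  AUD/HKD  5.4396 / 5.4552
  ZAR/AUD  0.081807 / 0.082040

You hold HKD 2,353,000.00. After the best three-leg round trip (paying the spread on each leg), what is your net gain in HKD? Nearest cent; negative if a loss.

Best loop HKD → ZAR → AUD → HKD:
HKD 2,353,000.00 ÷ 0.43812 (buy ZAR at ask) = ZAR 5,370,674.70
ZAR 5,370,674.70 × 0.081807 (sell ZAR at bid) = AUD 439,358.79
AUD 439,358.79 × 5.4396 (sell AUD at bid) = HKD 2,389,936.05

Net profit: HKD 36,936.05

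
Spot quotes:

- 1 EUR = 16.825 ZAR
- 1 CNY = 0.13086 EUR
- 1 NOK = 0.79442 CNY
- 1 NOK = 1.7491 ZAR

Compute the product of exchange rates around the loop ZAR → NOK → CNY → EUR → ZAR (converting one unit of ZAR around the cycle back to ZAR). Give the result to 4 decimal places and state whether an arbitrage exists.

1.0000 (no arbitrage)

Around ZAR → NOK → CNY → EUR → ZAR: 1 ÷ 1.7491 × 0.79442 × 0.13086 × 16.825 = 0.999994
Product ≈ 1 (deviation 0.001%, within rounding noise).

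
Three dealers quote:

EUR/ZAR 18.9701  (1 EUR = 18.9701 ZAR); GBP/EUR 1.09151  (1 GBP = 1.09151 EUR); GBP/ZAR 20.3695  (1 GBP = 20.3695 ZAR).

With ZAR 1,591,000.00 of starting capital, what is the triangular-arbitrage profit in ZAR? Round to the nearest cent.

Profit: ZAR 26,287.20

Profitable loop is ZAR → GBP → EUR → ZAR:
ZAR 1,591,000.00 ÷ 20.3695 = GBP 78,106.97
GBP 78,106.97 × 1.09151 = EUR 85,254.54
EUR 85,254.54 × 18.9701 = ZAR 1,617,287.20
Profit = ZAR 1,617,287.20 − ZAR 1,591,000.00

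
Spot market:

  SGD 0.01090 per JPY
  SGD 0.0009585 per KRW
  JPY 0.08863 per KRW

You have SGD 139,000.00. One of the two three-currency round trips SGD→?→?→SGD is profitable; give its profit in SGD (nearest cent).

Profit: SGD 1,097.35

Profitable loop is SGD → KRW → JPY → SGD:
SGD 139,000.00 ÷ 0.0009585 = KRW 145,018,258
KRW 145,018,258 × 0.08863 = JPY 12,852,968
JPY 12,852,968 × 0.01090 = SGD 140,097.35
Profit = SGD 140,097.35 − SGD 139,000.00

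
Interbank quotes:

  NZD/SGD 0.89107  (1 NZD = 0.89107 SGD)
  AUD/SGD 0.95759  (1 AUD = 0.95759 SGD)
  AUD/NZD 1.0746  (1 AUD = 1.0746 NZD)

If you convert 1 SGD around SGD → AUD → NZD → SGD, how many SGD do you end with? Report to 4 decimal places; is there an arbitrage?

Around SGD → AUD → NZD → SGD: 1 ÷ 0.95759 × 1.0746 × 0.89107 = 0.999952
Product ≈ 1 (deviation 0.005%, within rounding noise).

1.0000 (no arbitrage)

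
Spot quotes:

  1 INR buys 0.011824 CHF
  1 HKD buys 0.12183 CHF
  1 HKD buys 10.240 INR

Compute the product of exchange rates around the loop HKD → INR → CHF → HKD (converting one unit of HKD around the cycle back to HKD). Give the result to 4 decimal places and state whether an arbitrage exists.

0.9938 (arbitrage exists)

Around HKD → INR → CHF → HKD: 1 × 10.240 × 0.011824 ÷ 0.12183 = 0.993825
Product < 1; profitable direction is HKD → CHF → INR → HKD.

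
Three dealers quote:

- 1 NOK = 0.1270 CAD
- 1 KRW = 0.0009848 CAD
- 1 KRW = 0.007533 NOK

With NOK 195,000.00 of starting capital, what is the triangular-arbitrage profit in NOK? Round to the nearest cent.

Profitable loop is NOK → KRW → CAD → NOK:
NOK 195,000.00 ÷ 0.007533 = KRW 25,886,101
KRW 25,886,101 × 0.0009848 = CAD 25,492.63
CAD 25,492.63 ÷ 0.1270 = NOK 200,729.39
Profit = NOK 200,729.39 − NOK 195,000.00

Profit: NOK 5,729.39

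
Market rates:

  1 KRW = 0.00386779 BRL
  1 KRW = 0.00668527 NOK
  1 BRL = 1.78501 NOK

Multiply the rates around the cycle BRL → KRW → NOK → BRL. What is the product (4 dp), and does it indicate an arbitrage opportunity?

0.9683 (arbitrage exists)

Around BRL → KRW → NOK → BRL: 1 ÷ 0.00386779 × 0.00668527 ÷ 1.78501 = 0.968312
Product < 1; profitable direction is BRL → NOK → KRW → BRL.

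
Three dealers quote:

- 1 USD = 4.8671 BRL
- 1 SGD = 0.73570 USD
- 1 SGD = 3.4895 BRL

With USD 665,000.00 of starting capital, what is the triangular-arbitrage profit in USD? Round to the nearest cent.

Profit: USD 17,384.99

Profitable loop is USD → BRL → SGD → USD:
USD 665,000.00 × 4.8671 = BRL 3,236,621.50
BRL 3,236,621.50 ÷ 3.4895 = SGD 927,531.59
SGD 927,531.59 × 0.73570 = USD 682,384.99
Profit = USD 682,384.99 − USD 665,000.00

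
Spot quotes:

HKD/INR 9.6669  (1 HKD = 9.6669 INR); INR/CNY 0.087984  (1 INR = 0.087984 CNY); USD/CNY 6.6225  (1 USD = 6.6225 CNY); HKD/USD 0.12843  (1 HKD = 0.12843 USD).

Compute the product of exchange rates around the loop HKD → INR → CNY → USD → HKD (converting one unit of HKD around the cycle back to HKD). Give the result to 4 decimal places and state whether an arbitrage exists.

Around HKD → INR → CNY → USD → HKD: 1 × 9.6669 × 0.087984 ÷ 6.6225 ÷ 0.12843 = 1.000006
Product ≈ 1 (deviation 0.001%, within rounding noise).

1.0000 (no arbitrage)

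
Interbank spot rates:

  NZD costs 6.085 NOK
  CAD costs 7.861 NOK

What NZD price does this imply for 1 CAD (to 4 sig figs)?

CAD/NZD = 1.292

1 CAD × 7.861 = 7.861 NOK
7.861 NOK ÷ 6.085 = 1.29187 NZD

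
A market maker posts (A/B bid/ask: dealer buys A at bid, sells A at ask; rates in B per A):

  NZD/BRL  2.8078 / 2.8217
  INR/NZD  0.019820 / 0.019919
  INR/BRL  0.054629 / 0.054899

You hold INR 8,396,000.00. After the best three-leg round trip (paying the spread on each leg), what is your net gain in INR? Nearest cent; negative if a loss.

Best loop INR → NZD → BRL → INR:
INR 8,396,000.00 × 0.019820 (sell INR at bid) = NZD 166,408.72
NZD 166,408.72 × 2.8078 (sell NZD at bid) = BRL 467,242.40
BRL 467,242.40 ÷ 0.054899 (buy INR at ask) = INR 8,510,945.63

Net profit: INR 114,945.63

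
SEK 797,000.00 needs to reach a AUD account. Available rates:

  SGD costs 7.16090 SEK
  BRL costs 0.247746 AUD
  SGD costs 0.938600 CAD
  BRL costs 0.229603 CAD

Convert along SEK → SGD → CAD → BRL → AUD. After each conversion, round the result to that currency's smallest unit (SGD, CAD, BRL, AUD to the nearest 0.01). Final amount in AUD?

SEK 797,000.00 ÷ 7.16090 = SGD 111,298.86
SGD 111,298.86 × 0.938600 = CAD 104,465.11
CAD 104,465.11 ÷ 0.229603 = BRL 454,981.47
BRL 454,981.47 × 0.247746 = AUD 112,719.84

AUD 112,719.84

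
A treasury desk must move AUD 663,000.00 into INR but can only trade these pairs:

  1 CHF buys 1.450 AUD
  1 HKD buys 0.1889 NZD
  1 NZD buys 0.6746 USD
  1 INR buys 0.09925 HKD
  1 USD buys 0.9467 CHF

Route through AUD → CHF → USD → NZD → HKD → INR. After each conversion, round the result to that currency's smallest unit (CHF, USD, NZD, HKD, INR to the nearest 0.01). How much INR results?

AUD 663,000.00 ÷ 1.450 = CHF 457,241.38
CHF 457,241.38 ÷ 0.9467 = USD 482,984.45
USD 482,984.45 ÷ 0.6746 = NZD 715,956.79
NZD 715,956.79 ÷ 0.1889 = HKD 3,790,136.53
HKD 3,790,136.53 ÷ 0.09925 = INR 38,187,773.60

INR 38,187,773.60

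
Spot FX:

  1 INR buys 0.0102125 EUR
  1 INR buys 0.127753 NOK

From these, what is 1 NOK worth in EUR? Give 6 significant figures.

1 NOK ÷ 0.127753 = 7.8276 INR
7.8276 INR × 0.0102125 = 0.0799394 EUR

NOK/EUR = 0.0799394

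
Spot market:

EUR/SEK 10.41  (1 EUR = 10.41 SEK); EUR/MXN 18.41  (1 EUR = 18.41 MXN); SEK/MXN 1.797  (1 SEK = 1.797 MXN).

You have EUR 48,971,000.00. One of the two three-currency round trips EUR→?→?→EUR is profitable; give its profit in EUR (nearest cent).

Profit: EUR 789,414.65

Profitable loop is EUR → SEK → MXN → EUR:
EUR 48,971,000.00 × 10.41 = SEK 509,788,110.00
SEK 509,788,110.00 × 1.797 = MXN 916,089,233.67
MXN 916,089,233.67 ÷ 18.41 = EUR 49,760,414.65
Profit = EUR 49,760,414.65 − EUR 48,971,000.00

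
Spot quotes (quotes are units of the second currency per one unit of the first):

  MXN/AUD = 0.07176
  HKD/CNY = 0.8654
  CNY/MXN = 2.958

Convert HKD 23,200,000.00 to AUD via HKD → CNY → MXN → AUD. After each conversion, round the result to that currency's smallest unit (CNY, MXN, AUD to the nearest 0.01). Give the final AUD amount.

HKD 23,200,000.00 × 0.8654 = CNY 20,077,280.00
CNY 20,077,280.00 × 2.958 = MXN 59,388,594.24
MXN 59,388,594.24 × 0.07176 = AUD 4,261,725.52

AUD 4,261,725.52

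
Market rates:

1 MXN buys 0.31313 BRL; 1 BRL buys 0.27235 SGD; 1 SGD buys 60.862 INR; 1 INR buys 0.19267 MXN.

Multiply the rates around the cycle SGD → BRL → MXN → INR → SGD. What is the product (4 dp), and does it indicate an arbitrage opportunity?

Around SGD → BRL → MXN → INR → SGD: 1 ÷ 0.27235 ÷ 0.31313 ÷ 0.19267 ÷ 60.862 = 0.999972
Product ≈ 1 (deviation 0.003%, within rounding noise).

1.0000 (no arbitrage)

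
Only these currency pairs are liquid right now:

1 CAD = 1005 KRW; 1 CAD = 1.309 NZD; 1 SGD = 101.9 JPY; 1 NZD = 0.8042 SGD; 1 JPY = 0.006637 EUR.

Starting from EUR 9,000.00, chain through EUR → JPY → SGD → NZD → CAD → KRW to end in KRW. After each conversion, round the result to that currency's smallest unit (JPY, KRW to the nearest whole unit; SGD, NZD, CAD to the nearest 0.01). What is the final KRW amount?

KRW 12,704,537

EUR 9,000.00 ÷ 0.006637 = JPY 1,356,034
JPY 1,356,034 ÷ 101.9 = SGD 13,307.50
SGD 13,307.50 ÷ 0.8042 = NZD 16,547.50
NZD 16,547.50 ÷ 1.309 = CAD 12,641.33
CAD 12,641.33 × 1005 = KRW 12,704,537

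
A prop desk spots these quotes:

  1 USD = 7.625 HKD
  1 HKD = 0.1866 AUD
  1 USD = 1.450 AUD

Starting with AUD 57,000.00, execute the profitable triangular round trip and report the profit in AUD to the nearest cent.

Profit: AUD 1,088.66

Profitable loop is AUD → HKD → USD → AUD:
AUD 57,000.00 ÷ 0.1866 = HKD 305,466.24
HKD 305,466.24 ÷ 7.625 = USD 40,061.15
USD 40,061.15 × 1.450 = AUD 58,088.66
Profit = AUD 58,088.66 − AUD 57,000.00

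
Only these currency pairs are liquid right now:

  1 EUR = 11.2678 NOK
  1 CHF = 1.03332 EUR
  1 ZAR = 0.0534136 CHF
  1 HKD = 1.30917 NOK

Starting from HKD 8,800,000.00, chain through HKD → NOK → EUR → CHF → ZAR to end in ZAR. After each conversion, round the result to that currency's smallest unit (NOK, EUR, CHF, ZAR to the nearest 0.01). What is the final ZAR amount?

HKD 8,800,000.00 × 1.30917 = NOK 11,520,696.00
NOK 11,520,696.00 ÷ 11.2678 = EUR 1,022,444.13
EUR 1,022,444.13 ÷ 1.03332 = CHF 989,474.83
CHF 989,474.83 ÷ 0.0534136 = ZAR 18,524,773.28

ZAR 18,524,773.28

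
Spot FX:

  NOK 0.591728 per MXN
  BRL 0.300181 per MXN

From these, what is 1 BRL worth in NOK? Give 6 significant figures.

1 BRL ÷ 0.300181 = 3.33132 MXN
3.33132 MXN × 0.591728 = 1.97124 NOK

BRL/NOK = 1.97124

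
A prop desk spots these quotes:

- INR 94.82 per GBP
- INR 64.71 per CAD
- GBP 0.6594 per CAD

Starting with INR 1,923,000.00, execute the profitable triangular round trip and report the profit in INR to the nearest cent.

Profitable loop is INR → GBP → CAD → INR:
INR 1,923,000.00 ÷ 94.82 = GBP 20,280.53
GBP 20,280.53 ÷ 0.6594 = CAD 30,756.04
CAD 30,756.04 × 64.71 = INR 1,990,223.23
Profit = INR 1,990,223.23 − INR 1,923,000.00

Profit: INR 67,223.23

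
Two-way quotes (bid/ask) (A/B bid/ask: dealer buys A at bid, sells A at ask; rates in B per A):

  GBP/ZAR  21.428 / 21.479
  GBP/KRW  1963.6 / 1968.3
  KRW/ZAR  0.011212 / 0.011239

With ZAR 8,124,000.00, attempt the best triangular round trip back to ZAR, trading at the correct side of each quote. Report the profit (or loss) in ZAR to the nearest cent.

Best loop ZAR → GBP → KRW → ZAR:
ZAR 8,124,000.00 ÷ 21.479 (buy GBP at ask) = GBP 378,229.90
GBP 378,229.90 × 1963.6 (sell GBP at bid) = KRW 742,692,230
KRW 742,692,230 × 0.011212 (sell KRW at bid) = ZAR 8,327,065.28

Net profit: ZAR 203,065.28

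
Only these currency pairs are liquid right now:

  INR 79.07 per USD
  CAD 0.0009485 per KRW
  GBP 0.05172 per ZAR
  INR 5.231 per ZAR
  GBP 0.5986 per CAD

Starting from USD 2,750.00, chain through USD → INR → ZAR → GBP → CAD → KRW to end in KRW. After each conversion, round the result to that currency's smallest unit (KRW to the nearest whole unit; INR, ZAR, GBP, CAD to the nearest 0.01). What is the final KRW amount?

USD 2,750.00 × 79.07 = INR 217,442.50
INR 217,442.50 ÷ 5.231 = ZAR 41,568.06
ZAR 41,568.06 × 0.05172 = GBP 2,149.90
GBP 2,149.90 ÷ 0.5986 = CAD 3,591.55
CAD 3,591.55 ÷ 0.0009485 = KRW 3,786,558

KRW 3,786,558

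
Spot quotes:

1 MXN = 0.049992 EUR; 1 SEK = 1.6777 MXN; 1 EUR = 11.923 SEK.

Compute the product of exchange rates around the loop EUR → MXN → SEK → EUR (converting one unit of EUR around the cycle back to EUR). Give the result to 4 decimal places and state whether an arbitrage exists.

1.0000 (no arbitrage)

Around EUR → MXN → SEK → EUR: 1 ÷ 0.049992 ÷ 1.6777 ÷ 11.923 = 0.999999
Product ≈ 1 (deviation 0.000%, within rounding noise).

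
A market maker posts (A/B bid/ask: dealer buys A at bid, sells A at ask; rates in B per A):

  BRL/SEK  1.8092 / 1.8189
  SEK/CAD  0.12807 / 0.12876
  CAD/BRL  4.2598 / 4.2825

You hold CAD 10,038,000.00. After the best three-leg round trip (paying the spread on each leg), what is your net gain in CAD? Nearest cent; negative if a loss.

Net result: CAD -29,706.59 (no profitable arbitrage after spreads)

Best loop CAD → SEK → BRL → CAD:
CAD 10,038,000.00 ÷ 0.12876 (buy SEK at ask) = SEK 77,958,993.48
SEK 77,958,993.48 ÷ 1.8189 (buy BRL at ask) = BRL 42,860,516.51
BRL 42,860,516.51 ÷ 4.2825 (buy CAD at ask) = CAD 10,008,293.41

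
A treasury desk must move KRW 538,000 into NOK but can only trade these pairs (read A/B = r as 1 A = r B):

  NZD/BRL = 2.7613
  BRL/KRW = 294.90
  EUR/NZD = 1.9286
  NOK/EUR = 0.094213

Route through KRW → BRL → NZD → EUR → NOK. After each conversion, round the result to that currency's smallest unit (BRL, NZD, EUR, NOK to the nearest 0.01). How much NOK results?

KRW 538,000 ÷ 294.90 = BRL 1,824.35
BRL 1,824.35 ÷ 2.7613 = NZD 660.69
NZD 660.69 ÷ 1.9286 = EUR 342.57
EUR 342.57 ÷ 0.094213 = NOK 3,636.12

NOK 3,636.12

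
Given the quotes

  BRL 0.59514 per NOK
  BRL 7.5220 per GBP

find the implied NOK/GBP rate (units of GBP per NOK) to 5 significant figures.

NOK/GBP = 0.079120

1 NOK × 0.59514 = 0.59514 BRL
0.59514 BRL ÷ 7.5220 = 0.0791199 GBP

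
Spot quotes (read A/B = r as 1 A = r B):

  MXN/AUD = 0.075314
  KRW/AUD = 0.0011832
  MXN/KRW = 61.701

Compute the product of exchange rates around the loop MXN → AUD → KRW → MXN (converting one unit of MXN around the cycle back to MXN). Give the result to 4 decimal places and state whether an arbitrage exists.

1.0316 (arbitrage exists)

Around MXN → AUD → KRW → MXN: 1 × 0.075314 ÷ 0.0011832 ÷ 61.701 = 1.031633
Product > 1; profitable direction is MXN → AUD → KRW → MXN.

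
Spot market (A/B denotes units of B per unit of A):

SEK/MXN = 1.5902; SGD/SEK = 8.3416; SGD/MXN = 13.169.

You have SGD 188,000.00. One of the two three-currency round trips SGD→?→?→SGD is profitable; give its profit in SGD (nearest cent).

Profit: SGD 1,367.81

Profitable loop is SGD → SEK → MXN → SGD:
SGD 188,000.00 × 8.3416 = SEK 1,568,220.80
SEK 1,568,220.80 × 1.5902 = MXN 2,493,784.72
MXN 2,493,784.72 ÷ 13.169 = SGD 189,367.81
Profit = SGD 189,367.81 − SGD 188,000.00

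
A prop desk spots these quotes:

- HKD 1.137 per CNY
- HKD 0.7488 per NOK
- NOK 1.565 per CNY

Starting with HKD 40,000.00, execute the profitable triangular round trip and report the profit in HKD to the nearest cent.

Profit: HKD 1,226.81

Profitable loop is HKD → CNY → NOK → HKD:
HKD 40,000.00 ÷ 1.137 = CNY 35,180.30
CNY 35,180.30 × 1.565 = NOK 55,057.17
NOK 55,057.17 × 0.7488 = HKD 41,226.81
Profit = HKD 41,226.81 − HKD 40,000.00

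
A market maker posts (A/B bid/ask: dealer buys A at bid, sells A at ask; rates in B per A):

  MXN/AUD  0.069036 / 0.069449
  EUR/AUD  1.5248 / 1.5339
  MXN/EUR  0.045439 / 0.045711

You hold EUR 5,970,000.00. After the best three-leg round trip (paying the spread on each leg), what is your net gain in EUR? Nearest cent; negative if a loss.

Best loop EUR → AUD → MXN → EUR:
EUR 5,970,000.00 × 1.5248 (sell EUR at bid) = AUD 9,103,056.00
AUD 9,103,056.00 ÷ 0.069449 (buy MXN at ask) = MXN 131,075,407.85
MXN 131,075,407.85 × 0.045439 (sell MXN at bid) = EUR 5,955,935.46

Net result: EUR -14,064.54 (no profitable arbitrage after spreads)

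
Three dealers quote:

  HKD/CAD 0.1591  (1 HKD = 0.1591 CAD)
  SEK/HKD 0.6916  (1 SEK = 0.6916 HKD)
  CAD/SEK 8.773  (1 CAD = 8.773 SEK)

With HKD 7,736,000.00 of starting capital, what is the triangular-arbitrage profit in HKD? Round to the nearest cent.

Profit: HKD 277,886.13

Profitable loop is HKD → SEK → CAD → HKD:
HKD 7,736,000.00 ÷ 0.6916 = SEK 11,185,656.45
SEK 11,185,656.45 ÷ 8.773 = CAD 1,275,009.28
CAD 1,275,009.28 ÷ 0.1591 = HKD 8,013,886.13
Profit = HKD 8,013,886.13 − HKD 7,736,000.00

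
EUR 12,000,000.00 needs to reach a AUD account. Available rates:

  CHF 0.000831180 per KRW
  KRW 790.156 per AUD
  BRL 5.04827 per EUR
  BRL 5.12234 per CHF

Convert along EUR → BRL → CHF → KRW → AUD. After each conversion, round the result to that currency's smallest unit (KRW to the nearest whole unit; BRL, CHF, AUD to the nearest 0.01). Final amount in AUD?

AUD 18,007,254.05

EUR 12,000,000.00 × 5.04827 = BRL 60,579,240.00
BRL 60,579,240.00 ÷ 5.12234 = CHF 11,826,477.74
CHF 11,826,477.74 ÷ 0.000831180 = KRW 14,228,539,835
KRW 14,228,539,835 ÷ 790.156 = AUD 18,007,254.05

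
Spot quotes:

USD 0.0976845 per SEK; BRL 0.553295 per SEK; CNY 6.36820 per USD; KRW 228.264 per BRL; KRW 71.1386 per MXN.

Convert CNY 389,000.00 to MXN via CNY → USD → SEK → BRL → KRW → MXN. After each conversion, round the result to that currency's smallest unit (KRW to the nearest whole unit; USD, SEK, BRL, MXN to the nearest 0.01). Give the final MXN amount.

MXN 1,110,186.83

CNY 389,000.00 ÷ 6.36820 = USD 61,084.76
USD 61,084.76 ÷ 0.0976845 = SEK 625,327.05
SEK 625,327.05 × 0.553295 = BRL 345,990.33
BRL 345,990.33 × 228.264 = KRW 78,977,137
KRW 78,977,137 ÷ 71.1386 = MXN 1,110,186.83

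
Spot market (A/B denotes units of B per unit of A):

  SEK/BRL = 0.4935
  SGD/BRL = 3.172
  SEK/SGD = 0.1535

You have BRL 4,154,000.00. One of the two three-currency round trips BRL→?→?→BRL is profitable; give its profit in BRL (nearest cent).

Profitable loop is BRL → SGD → SEK → BRL:
BRL 4,154,000.00 ÷ 3.172 = SGD 1,309,583.86
SGD 1,309,583.86 ÷ 0.1535 = SEK 8,531,490.94
SEK 8,531,490.94 × 0.4935 = BRL 4,210,290.78
Profit = BRL 4,210,290.78 − BRL 4,154,000.00

Profit: BRL 56,290.78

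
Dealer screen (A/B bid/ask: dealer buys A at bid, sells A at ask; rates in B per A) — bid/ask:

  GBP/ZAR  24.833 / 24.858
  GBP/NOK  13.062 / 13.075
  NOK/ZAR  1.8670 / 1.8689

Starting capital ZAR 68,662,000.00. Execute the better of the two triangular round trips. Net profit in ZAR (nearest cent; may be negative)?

Net profit: ZAR 1,115,897.02

Best loop ZAR → NOK → GBP → ZAR:
ZAR 68,662,000.00 ÷ 1.8689 (buy NOK at ask) = NOK 36,739,258.39
NOK 36,739,258.39 ÷ 13.075 (buy GBP at ask) = GBP 2,809,885.92
GBP 2,809,885.92 × 24.833 (sell GBP at bid) = ZAR 69,777,897.02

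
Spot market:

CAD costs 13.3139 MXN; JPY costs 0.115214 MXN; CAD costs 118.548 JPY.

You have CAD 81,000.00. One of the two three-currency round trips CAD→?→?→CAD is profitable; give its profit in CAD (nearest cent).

Profitable loop is CAD → JPY → MXN → CAD:
CAD 81,000.00 × 118.548 = JPY 9,602,388
JPY 9,602,388 × 0.115214 = MXN 1,106,329.53
MXN 1,106,329.53 ÷ 13.3139 = CAD 83,095.83
Profit = CAD 83,095.83 − CAD 81,000.00

Profit: CAD 2,095.83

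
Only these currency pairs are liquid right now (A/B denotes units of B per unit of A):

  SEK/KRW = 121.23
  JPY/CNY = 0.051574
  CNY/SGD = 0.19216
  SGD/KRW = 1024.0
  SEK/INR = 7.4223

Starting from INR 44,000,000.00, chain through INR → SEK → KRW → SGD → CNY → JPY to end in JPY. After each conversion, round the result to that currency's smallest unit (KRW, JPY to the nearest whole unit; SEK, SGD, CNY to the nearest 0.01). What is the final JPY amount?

JPY 70,815,857

INR 44,000,000.00 ÷ 7.4223 = SEK 5,928,081.59
SEK 5,928,081.59 × 121.23 = KRW 718,661,331
KRW 718,661,331 ÷ 1024.0 = SGD 701,817.71
SGD 701,817.71 ÷ 0.19216 = CNY 3,652,257.03
CNY 3,652,257.03 ÷ 0.051574 = JPY 70,815,857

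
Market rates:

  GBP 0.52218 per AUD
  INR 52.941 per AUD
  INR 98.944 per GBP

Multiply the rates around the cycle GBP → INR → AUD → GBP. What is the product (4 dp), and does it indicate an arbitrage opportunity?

0.9759 (arbitrage exists)

Around GBP → INR → AUD → GBP: 1 × 98.944 ÷ 52.941 × 0.52218 = 0.975928
Product < 1; profitable direction is GBP → AUD → INR → GBP.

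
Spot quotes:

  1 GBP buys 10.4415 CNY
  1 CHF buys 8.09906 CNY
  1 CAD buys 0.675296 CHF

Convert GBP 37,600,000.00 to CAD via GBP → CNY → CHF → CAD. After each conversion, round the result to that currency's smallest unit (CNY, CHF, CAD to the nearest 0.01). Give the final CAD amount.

GBP 37,600,000.00 × 10.4415 = CNY 392,600,400.00
CNY 392,600,400.00 ÷ 8.09906 = CHF 48,474,810.66
CHF 48,474,810.66 ÷ 0.675296 = CAD 71,783,056.11

CAD 71,783,056.11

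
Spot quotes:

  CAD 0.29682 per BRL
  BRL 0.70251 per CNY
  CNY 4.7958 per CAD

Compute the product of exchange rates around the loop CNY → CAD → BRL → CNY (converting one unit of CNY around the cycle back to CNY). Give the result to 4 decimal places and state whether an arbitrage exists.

Around CNY → CAD → BRL → CNY: 1 ÷ 4.7958 ÷ 0.29682 ÷ 0.70251 = 0.999984
Product ≈ 1 (deviation 0.002%, within rounding noise).

1.0000 (no arbitrage)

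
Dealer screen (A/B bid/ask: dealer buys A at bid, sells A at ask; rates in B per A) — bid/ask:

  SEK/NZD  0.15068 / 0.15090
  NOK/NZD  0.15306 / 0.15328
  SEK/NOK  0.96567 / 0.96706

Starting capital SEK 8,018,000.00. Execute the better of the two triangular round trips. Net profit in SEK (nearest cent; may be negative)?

Best loop SEK → NZD → NOK → SEK:
SEK 8,018,000.00 × 0.15068 (sell SEK at bid) = NZD 1,208,152.24
NZD 1,208,152.24 ÷ 0.15328 (buy NOK at ask) = NOK 7,881,995.30
NOK 7,881,995.30 ÷ 0.96706 (buy SEK at ask) = SEK 8,150,471.85

Net profit: SEK 132,471.85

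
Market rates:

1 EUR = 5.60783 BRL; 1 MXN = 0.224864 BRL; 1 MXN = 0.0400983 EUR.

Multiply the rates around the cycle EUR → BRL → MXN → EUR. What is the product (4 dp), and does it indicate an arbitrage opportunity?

Around EUR → BRL → MXN → EUR: 1 × 5.60783 ÷ 0.224864 × 0.0400983 = 1.000002
Product ≈ 1 (deviation 0.000%, within rounding noise).

1.0000 (no arbitrage)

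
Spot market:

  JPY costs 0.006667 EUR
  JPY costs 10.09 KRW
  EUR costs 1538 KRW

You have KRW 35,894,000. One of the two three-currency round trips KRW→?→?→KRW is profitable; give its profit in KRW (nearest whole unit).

Profitable loop is KRW → JPY → EUR → KRW:
KRW 35,894,000 ÷ 10.09 = JPY 3,557,384
JPY 3,557,384 × 0.006667 = EUR 23,717.08
EUR 23,717.08 × 1538 = KRW 36,476,863
Profit = KRW 36,476,863 − KRW 35,894,000

Profit: KRW 582,863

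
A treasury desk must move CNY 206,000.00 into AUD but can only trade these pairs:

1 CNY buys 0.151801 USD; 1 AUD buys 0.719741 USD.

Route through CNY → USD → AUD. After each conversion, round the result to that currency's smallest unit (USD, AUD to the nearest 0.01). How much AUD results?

AUD 43,447.59

CNY 206,000.00 × 0.151801 = USD 31,271.01
USD 31,271.01 ÷ 0.719741 = AUD 43,447.59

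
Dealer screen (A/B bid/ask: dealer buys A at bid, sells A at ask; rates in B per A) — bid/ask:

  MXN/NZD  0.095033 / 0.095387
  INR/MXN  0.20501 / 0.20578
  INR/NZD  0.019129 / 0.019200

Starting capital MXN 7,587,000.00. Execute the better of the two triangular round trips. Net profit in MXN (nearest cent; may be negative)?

Net profit: MXN 111,716.73

Best loop MXN → NZD → INR → MXN:
MXN 7,587,000.00 × 0.095033 (sell MXN at bid) = NZD 721,015.37
NZD 721,015.37 ÷ 0.019200 (buy INR at ask) = INR 37,552,883.91
INR 37,552,883.91 × 0.20501 (sell INR at bid) = MXN 7,698,716.73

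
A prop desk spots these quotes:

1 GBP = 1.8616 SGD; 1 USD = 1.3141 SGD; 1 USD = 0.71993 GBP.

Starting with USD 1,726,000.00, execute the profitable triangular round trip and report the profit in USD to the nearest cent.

Profitable loop is USD → GBP → SGD → USD:
USD 1,726,000.00 × 0.71993 = GBP 1,242,599.18
GBP 1,242,599.18 × 1.8616 = SGD 2,313,222.63
SGD 2,313,222.63 ÷ 1.3141 = USD 1,760,309.44
Profit = USD 1,760,309.44 − USD 1,726,000.00

Profit: USD 34,309.44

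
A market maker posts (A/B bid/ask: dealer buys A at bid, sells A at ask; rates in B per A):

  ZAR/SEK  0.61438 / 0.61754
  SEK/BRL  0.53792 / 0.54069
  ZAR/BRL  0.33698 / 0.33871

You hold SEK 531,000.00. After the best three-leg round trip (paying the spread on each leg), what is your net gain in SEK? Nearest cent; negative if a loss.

Net profit: SEK 4,901.80

Best loop SEK → ZAR → BRL → SEK:
SEK 531,000.00 ÷ 0.61754 (buy ZAR at ask) = ZAR 859,863.33
ZAR 859,863.33 × 0.33698 (sell ZAR at bid) = BRL 289,756.74
BRL 289,756.74 ÷ 0.54069 (buy SEK at ask) = SEK 535,901.80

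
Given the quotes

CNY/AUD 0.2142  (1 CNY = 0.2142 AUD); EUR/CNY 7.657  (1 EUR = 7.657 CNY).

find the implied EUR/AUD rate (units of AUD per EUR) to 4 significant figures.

1 EUR × 7.657 = 7.657 CNY
7.657 CNY × 0.2142 = 1.64013 AUD

EUR/AUD = 1.640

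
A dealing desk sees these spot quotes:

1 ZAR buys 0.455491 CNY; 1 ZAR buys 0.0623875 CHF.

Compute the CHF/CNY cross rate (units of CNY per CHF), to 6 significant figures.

1 CHF ÷ 0.0623875 = 16.0289 ZAR
16.0289 ZAR × 0.455491 = 7.301 CNY

CHF/CNY = 7.30100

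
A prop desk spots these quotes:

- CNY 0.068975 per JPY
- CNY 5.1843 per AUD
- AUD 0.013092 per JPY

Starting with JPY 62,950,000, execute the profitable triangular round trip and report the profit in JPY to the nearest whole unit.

Profit: JPY 1,022,205

Profitable loop is JPY → CNY → AUD → JPY:
JPY 62,950,000 × 0.068975 = CNY 4,341,976.25
CNY 4,341,976.25 ÷ 5.1843 = AUD 837,524.11
AUD 837,524.11 ÷ 0.013092 = JPY 63,972,205
Profit = JPY 63,972,205 − JPY 62,950,000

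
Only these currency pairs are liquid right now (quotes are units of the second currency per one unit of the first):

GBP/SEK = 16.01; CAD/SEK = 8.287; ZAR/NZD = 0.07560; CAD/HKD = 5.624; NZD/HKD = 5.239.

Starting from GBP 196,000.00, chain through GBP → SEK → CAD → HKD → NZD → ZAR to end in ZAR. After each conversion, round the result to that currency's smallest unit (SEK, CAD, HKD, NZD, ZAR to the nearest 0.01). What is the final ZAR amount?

GBP 196,000.00 × 16.01 = SEK 3,137,960.00
SEK 3,137,960.00 ÷ 8.287 = CAD 378,660.55
CAD 378,660.55 × 5.624 = HKD 2,129,586.93
HKD 2,129,586.93 ÷ 5.239 = NZD 406,487.29
NZD 406,487.29 ÷ 0.07560 = ZAR 5,376,816.01

ZAR 5,376,816.01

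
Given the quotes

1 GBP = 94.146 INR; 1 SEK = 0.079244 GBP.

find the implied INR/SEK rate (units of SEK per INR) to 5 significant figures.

INR/SEK = 0.13404

1 INR ÷ 94.146 = 0.0106218 GBP
0.0106218 GBP ÷ 0.079244 = 0.134039 SEK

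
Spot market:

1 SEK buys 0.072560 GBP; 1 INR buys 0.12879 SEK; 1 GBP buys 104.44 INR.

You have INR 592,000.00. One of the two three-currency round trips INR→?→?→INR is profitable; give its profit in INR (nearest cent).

Profitable loop is INR → GBP → SEK → INR:
INR 592,000.00 ÷ 104.44 = GBP 5,668.33
GBP 5,668.33 ÷ 0.072560 = SEK 78,119.16
SEK 78,119.16 ÷ 0.12879 = INR 606,562.32
Profit = INR 606,562.32 − INR 592,000.00

Profit: INR 14,562.32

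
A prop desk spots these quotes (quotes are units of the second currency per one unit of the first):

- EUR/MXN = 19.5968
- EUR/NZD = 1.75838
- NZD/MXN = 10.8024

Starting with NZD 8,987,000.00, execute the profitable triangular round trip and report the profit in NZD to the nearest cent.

Profit: NZD 284,860.99

Profitable loop is NZD → EUR → MXN → NZD:
NZD 8,987,000.00 ÷ 1.75838 = EUR 5,110,954.40
EUR 5,110,954.40 × 19.5968 = MXN 100,158,351.21
MXN 100,158,351.21 ÷ 10.8024 = NZD 9,271,860.99
Profit = NZD 9,271,860.99 − NZD 8,987,000.00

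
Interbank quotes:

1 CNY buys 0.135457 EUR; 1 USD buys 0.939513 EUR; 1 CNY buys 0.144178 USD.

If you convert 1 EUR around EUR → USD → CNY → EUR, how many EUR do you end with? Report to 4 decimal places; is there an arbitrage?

Around EUR → USD → CNY → EUR: 1 ÷ 0.939513 ÷ 0.144178 × 0.135457 = 0.999999
Product ≈ 1 (deviation 0.000%, within rounding noise).

1.0000 (no arbitrage)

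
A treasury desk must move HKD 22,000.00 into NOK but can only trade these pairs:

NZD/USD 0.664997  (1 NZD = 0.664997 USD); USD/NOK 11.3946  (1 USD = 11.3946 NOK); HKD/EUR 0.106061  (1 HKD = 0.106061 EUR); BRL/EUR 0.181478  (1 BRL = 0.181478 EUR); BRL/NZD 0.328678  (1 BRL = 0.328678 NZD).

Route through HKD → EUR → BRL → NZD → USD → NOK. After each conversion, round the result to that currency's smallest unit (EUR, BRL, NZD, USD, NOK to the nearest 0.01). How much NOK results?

NOK 32,021.56

HKD 22,000.00 × 0.106061 = EUR 2,333.34
EUR 2,333.34 ÷ 0.181478 = BRL 12,857.43
BRL 12,857.43 × 0.328678 = NZD 4,225.95
NZD 4,225.95 × 0.664997 = USD 2,810.24
USD 2,810.24 × 11.3946 = NOK 32,021.56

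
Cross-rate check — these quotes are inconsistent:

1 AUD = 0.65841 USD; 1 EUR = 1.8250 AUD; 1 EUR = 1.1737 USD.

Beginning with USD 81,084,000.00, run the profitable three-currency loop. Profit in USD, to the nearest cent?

Profitable loop is USD → EUR → AUD → USD:
USD 81,084,000.00 ÷ 1.1737 = EUR 69,084,093.04
EUR 69,084,093.04 × 1.8250 = AUD 126,078,469.80
AUD 126,078,469.80 × 0.65841 = USD 83,011,325.30
Profit = USD 83,011,325.30 − USD 81,084,000.00

Profit: USD 1,927,325.30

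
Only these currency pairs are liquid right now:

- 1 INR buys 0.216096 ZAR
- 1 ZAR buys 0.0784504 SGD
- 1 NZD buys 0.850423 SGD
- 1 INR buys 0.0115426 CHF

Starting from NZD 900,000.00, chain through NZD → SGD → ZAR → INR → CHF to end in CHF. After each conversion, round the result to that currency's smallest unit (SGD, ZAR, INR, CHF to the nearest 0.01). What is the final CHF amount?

NZD 900,000.00 × 0.850423 = SGD 765,380.70
SGD 765,380.70 ÷ 0.0784504 = ZAR 9,756,237.06
ZAR 9,756,237.06 ÷ 0.216096 = INR 45,147,698.52
INR 45,147,698.52 × 0.0115426 = CHF 521,121.82

CHF 521,121.82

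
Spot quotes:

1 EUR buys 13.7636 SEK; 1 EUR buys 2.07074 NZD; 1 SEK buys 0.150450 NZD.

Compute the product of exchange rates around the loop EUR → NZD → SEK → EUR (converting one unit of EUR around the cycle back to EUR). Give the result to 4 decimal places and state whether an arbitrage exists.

Around EUR → NZD → SEK → EUR: 1 × 2.07074 ÷ 0.150450 ÷ 13.7636 = 1.000003
Product ≈ 1 (deviation 0.000%, within rounding noise).

1.0000 (no arbitrage)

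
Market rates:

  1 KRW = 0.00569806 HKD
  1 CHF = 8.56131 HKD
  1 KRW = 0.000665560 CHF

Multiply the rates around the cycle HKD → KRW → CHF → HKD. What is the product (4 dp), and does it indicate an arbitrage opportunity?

Around HKD → KRW → CHF → HKD: 1 ÷ 0.00569806 × 0.000665560 × 8.56131 = 1.000001
Product ≈ 1 (deviation 0.000%, within rounding noise).

1.0000 (no arbitrage)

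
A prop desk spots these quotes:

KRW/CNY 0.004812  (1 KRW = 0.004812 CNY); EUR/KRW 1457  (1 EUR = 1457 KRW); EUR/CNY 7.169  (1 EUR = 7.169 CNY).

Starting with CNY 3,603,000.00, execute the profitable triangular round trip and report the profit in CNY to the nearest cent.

Profit: CNY 81,153.12

Profitable loop is CNY → KRW → EUR → CNY:
CNY 3,603,000.00 ÷ 0.004812 = KRW 748,753,117
KRW 748,753,117 ÷ 1457 = EUR 513,900.56
EUR 513,900.56 × 7.169 = CNY 3,684,153.12
Profit = CNY 3,684,153.12 − CNY 3,603,000.00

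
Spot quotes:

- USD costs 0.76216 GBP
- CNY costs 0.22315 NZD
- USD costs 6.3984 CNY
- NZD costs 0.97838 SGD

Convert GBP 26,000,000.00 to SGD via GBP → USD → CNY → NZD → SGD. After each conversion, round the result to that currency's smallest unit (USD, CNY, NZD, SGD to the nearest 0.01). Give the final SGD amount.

SGD 47,654,403.75

GBP 26,000,000.00 ÷ 0.76216 = USD 34,113,571.95
USD 34,113,571.95 × 6.3984 = CNY 218,272,278.76
CNY 218,272,278.76 × 0.22315 = NZD 48,707,459.01
NZD 48,707,459.01 × 0.97838 = SGD 47,654,403.75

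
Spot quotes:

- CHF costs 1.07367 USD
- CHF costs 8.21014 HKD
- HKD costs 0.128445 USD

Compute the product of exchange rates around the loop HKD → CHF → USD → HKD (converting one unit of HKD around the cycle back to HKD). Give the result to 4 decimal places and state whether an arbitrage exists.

Around HKD → CHF → USD → HKD: 1 ÷ 8.21014 × 1.07367 ÷ 0.128445 = 1.018130
Product > 1; profitable direction is HKD → CHF → USD → HKD.

1.0181 (arbitrage exists)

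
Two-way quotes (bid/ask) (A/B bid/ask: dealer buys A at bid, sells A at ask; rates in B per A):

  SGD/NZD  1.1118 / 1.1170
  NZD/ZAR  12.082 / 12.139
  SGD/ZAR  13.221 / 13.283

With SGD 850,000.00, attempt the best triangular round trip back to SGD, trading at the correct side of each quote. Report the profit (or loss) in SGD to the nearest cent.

Net profit: SGD 9,583.86

Best loop SGD → NZD → ZAR → SGD:
SGD 850,000.00 × 1.1118 (sell SGD at bid) = NZD 945,030.00
NZD 945,030.00 × 12.082 (sell NZD at bid) = ZAR 11,417,852.46
ZAR 11,417,852.46 ÷ 13.283 (buy SGD at ask) = SGD 859,583.86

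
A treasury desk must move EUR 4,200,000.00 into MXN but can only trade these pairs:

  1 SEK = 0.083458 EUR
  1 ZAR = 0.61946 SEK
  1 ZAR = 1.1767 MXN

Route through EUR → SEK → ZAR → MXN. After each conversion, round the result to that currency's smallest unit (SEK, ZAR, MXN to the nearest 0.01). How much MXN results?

EUR 4,200,000.00 ÷ 0.083458 = SEK 50,324,714.23
SEK 50,324,714.23 ÷ 0.61946 = ZAR 81,239,651.03
ZAR 81,239,651.03 × 1.1767 = MXN 95,594,697.37

MXN 95,594,697.37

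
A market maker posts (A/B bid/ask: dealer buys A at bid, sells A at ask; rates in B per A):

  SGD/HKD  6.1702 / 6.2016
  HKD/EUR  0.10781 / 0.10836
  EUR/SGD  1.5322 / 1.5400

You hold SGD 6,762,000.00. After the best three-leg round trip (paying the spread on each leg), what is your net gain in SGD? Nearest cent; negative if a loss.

Net profit: SGD 130,057.81

Best loop SGD → HKD → EUR → SGD:
SGD 6,762,000.00 × 6.1702 (sell SGD at bid) = HKD 41,722,892.40
HKD 41,722,892.40 × 0.10781 (sell HKD at bid) = EUR 4,498,145.03
EUR 4,498,145.03 × 1.5322 (sell EUR at bid) = SGD 6,892,057.81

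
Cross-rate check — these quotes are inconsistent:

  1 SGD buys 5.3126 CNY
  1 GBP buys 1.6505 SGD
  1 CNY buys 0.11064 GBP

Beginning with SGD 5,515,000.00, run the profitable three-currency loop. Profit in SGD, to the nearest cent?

Profit: SGD 169,741.27

Profitable loop is SGD → GBP → CNY → SGD:
SGD 5,515,000.00 ÷ 1.6505 = GBP 3,341,411.69
GBP 3,341,411.69 ÷ 0.11064 = CNY 30,200,756.45
CNY 30,200,756.45 ÷ 5.3126 = SGD 5,684,741.27
Profit = SGD 5,684,741.27 − SGD 5,515,000.00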